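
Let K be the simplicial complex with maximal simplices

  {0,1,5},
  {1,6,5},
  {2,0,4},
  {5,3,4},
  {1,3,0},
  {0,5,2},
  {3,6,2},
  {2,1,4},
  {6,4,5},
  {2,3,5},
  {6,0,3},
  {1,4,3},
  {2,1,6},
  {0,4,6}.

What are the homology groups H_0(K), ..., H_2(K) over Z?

H_0 = Z,  H_1 = Z^2,  H_2 = Z.

Take the total order 0 < 1 < 2 < 3 < 4 < 5 < 6 on the vertex set. Then K (dimension 2) consists of the simplices:

  0-simplices (7): [0], [1], [2], [3], [4], [5], [6]
  1-simplices (21): [0,1], [0,2], [0,3], [0,4], [0,5], [0,6], [1,2], [1,3], [1,4], [1,5], [1,6], [2,3], [2,4], [2,5], [2,6], [3,4], [3,5], [3,6], [4,5], [4,6], [5,6]
  2-simplices (14): [0,1,3], [0,1,5], [0,2,4], [0,2,5], [0,3,6], [0,4,6], [1,2,4], [1,2,6], [1,3,4], [1,5,6], [2,3,5], [2,3,6], [3,4,5], [4,5,6]

giving chain groups C_0 ≅ Z^7, C_1 ≅ Z^21, C_2 ≅ Z^14.

The boundary map ∂_1: C_1 → C_0 maps an edge to its endpoints' difference, ∂[p,q] = q − p. For instance
  ∂[0,5] = [5] − [0].
The 7×21 boundary matrix has rank 6 and Smith normal form diag(1,1,1,1,1,1).

∂_2: C_2 → C_1 acts by ∂[p,q,r] = [q,r] − [p,r] + [p,q]. For instance
  ∂[0,3,6] = [3,6] − [0,6] + [0,3],
  ∂[1,2,6] = [2,6] − [1,6] + [1,2].
This gives a 21×14 integer matrix of rank 13; reducing to Smith normal form yields diagonal entries (1,1,1,1,1,1,1,1,1,1,1,1,1).

Now H_k = ker ∂_k / im ∂_{k+1}, so:

  H_0: rank C_0 − rank ∂_1 = 7 − 6 = 1, and the invariant factors of ∂_1 are all 1, so H_0 ≅ Z.
  H_1: rank ker ∂_1 − rank ∂_2 = (21 − 6) − 13 = 2, and the invariant factors of ∂_2 are all 1, so H_1 ≅ Z^2.
  H_2: rank ker ∂_2 − rank ∂_3 = (14 − 13) − 0 = 1, and there is no ∂_3, so H_2 ≅ Z.

(K is a triangulation of the torus T^2.)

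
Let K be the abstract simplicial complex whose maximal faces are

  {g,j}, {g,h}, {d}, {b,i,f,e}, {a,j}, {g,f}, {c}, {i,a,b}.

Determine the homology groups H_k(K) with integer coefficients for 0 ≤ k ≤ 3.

H_0 = Z^3,  H_1 = Z,  H_2 = 0,  H_3 = 0.

K has 10 vertices, 12 edges, 5 triangles, 1 3-simplex.
rank ∂_0 = 0, rank ∂_1 = 7 ⇒ b_0 = 10 − 0 − 7 = 3; all invariant factors of ∂_1 are 1 so no torsion. So H_0 = Z^3.
rank ∂_1 = 7, rank ∂_2 = 4 ⇒ b_1 = 12 − 7 − 4 = 1; all invariant factors of ∂_2 are 1 so no torsion. So H_1 = Z.
rank ∂_2 = 4, rank ∂_3 = 1 ⇒ b_2 = 5 − 4 − 1 = 0; all invariant factors of ∂_3 are 1 so no torsion. So H_2 = 0.
rank ∂_3 = 1, rank ∂_4 = 0 ⇒ b_3 = 1 − 1 − 0 = 0. So H_3 = 0.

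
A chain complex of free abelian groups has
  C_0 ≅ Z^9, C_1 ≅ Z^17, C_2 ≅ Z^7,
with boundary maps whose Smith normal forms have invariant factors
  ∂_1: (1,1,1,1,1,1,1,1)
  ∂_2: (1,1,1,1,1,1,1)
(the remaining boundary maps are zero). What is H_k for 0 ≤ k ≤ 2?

H_0 = Z,  H_1 = Z^2,  H_2 = 0.

H_0: b_0 = 9 − 0 − 8 = 1; torsion from ∂_1 factors > 1: none. So H_0 = Z.
H_1: b_1 = 17 − 8 − 7 = 2; torsion from ∂_2 factors > 1: none. So H_1 = Z^2.
H_2: b_2 = 7 − 7 − 0 = 0; torsion from ∂_3 factors > 1: none. So H_2 = 0.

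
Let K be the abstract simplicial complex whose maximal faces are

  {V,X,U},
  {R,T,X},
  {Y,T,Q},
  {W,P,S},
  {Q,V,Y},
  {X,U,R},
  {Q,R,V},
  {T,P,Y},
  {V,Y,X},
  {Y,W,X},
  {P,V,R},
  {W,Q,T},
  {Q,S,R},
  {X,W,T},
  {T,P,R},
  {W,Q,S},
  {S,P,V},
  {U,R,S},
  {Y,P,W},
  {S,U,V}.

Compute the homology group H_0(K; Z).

H_0 ≅ Z.

We work with the vertex ordering P < Q < R < S < T < U < V < W < X < Y. The simplices of K, each written with vertices in increasing order, are:

  0-simplices (10): P, Q, R, S, T, U, V, W, X, Y
  1-simplices (30): PR, PS, PT, PV, PW, PY, QR, QS, QT, QV, QW, QY, RS, RT, RU, RV, RX, SU, SV, SW, TW, TX, TY, UV, UX, VX, VY, WX, WY, XY
  2-simplices (20): PRT, PRV, PSV, PSW, PTY, PWY, QRS, QRV, QSW, QTW, QTY, QVY, RSU, RTX, RUX, SUV, TWX, UVX, VXY, WXY

Hence C_0 ≅ Z^10, C_1 ≅ Z^30, C_2 ≅ Z^20.

∂_1: C_1 → C_0 sends each edge [p,q] (with p < q) to q − p.
As a 10×30 matrix over Z this has rank 9, with invariant factors (1,1,1,1,1,1,1,1,1).

∂_2: C_2 → C_1 maps a triangle to the signed sum of its edges. For instance
  ∂PSW = SW − PW + PS,
  ∂UVX = VX − UX + UV.
The resulting 30×20 matrix has rank 20, and its Smith normal form has invariant factors (1,1,1,1,1,1,1,1,1,1,1,1,1,1,1,1,1,1,1,2).

Reading off H_k = ker ∂_k / im ∂_{k+1}:

  H_0: rank C_0 − rank ∂_1 = 10 − 9 = 1, and the invariant factors of ∂_1 are all 1, so H_0 = Z.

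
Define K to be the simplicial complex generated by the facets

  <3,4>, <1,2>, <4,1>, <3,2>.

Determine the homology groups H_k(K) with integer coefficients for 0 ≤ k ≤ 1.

Take the total order 1 < 2 < 3 < 4 on the vertex set. Then K (dimension 1) consists of the simplices:

  0-simplices (4): [1], [2], [3], [4]
  1-simplices (4): [1,2], [1,4], [2,3], [3,4]

Hence C_0 ≅ Z^4, C_1 ≅ Z^4.

∂_1: C_1 → C_0 is given by ∂[p,q] = [q] − [p]. For instance
  ∂[1,4] = [4] − [1].
The resulting 4×4 matrix has rank 3, and its Smith normal form has invariant factors (1,1,1).

Now H_k = ker ∂_k / im ∂_{k+1}, so:

  H_0: rank C_0 − rank ∂_1 = 4 − 3 = 1, and the invariant factors of ∂_1 are all 1, so H_0 = Z.
  H_1: rank ker ∂_1 − rank ∂_2 = (4 − 3) − 0 = 1, and there is no ∂_2, so H_1 = Z.

H_0 = Z,  H_1 = Z.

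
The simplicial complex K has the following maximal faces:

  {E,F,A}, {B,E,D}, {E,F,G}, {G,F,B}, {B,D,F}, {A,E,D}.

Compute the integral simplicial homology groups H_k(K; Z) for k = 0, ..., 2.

K has 6 vertices, 12 edges, 6 triangles.
rank ∂_0 = 0, rank ∂_1 = 5 ⇒ b_0 = 6 − 0 − 5 = 1; all invariant factors of ∂_1 are 1 so no torsion. So H_0 = Z.
rank ∂_1 = 5, rank ∂_2 = 6 ⇒ b_1 = 12 − 5 − 6 = 1; all invariant factors of ∂_2 are 1 so no torsion. So H_1 = Z.
rank ∂_2 = 6, rank ∂_3 = 0 ⇒ b_2 = 6 − 6 − 0 = 0. So H_2 = 0.

H_0 = Z,  H_1 = Z,  H_2 = 0.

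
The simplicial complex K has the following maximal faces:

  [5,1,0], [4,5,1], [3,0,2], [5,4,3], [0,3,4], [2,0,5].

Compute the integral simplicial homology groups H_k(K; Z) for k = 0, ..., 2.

We work with the vertex ordering 0 < 1 < 2 < 3 < 4 < 5. The simplices of K, each written with vertices in increasing order, are:

  0-simplices (6): [0], [1], [2], [3], [4], [5]
  1-simplices (12): [0,1], [0,2], [0,3], [0,4], [0,5], [1,4], [1,5], [2,3], [2,5], [3,4], [3,5], [4,5]
  2-simplices (6): [0,1,5], [0,2,3], [0,2,5], [0,3,4], [1,4,5], [3,4,5]

giving chain groups C_0 ≅ Z^6, C_1 ≅ Z^12, C_2 ≅ Z^6.

∂_1: C_1 → C_0 sends each edge [p,q] (with p < q) to q − p. For instance
  ∂[1,5] = [5] − [1].
As a 6×12 matrix over Z this has rank 5, with invariant factors (1,1,1,1,1).

The boundary map ∂_2: C_2 → C_1 maps a triangle to the signed sum of its edges. For instance
  ∂[0,1,5] = [1,5] − [0,5] + [0,1],
  ∂[0,3,4] = [3,4] − [0,4] + [0,3].
This gives a 12×6 integer matrix of rank 6; reducing to Smith normal form yields diagonal entries (1,1,1,1,1,1).

Computing H_k = (kernel of ∂_k) / (image of ∂_{k+1}):

  H_0: rank C_0 − rank ∂_1 = 6 − 5 = 1, and the invariant factors of ∂_1 are all 1, so H_0 = Z.
  H_1: rank ker ∂_1 − rank ∂_2 = (12 − 5) − 6 = 1, and the invariant factors of ∂_2 are all 1, so H_1 = Z.
  H_2: rank ker ∂_2 − rank ∂_3 = (6 − 6) − 0 = 0, and there is no ∂_3, so H_2 = 0.

As a check, the Euler characteristic is 6 − 12 + 6 = 0, which agrees with 1 − 1 + 0 = 0.

H_0 ≅ Z,  H_1 ≅ Z,  H_2 = 0.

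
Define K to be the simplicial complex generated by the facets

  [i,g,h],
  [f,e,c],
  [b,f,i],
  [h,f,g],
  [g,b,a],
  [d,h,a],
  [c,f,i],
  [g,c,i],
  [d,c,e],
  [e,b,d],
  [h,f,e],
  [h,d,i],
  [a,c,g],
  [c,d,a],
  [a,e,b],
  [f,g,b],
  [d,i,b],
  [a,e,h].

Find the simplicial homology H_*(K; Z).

H_0 = Z,  H_1 = Z ⊕ Z/2,  H_2 = 0.

K has 9 vertices, 27 edges, 18 triangles.
rank ∂_0 = 0, rank ∂_1 = 8 ⇒ b_0 = 9 − 0 − 8 = 1; all invariant factors of ∂_1 are 1 so no torsion. So H_0 = Z.
rank ∂_1 = 8, rank ∂_2 = 18 ⇒ b_1 = 27 − 8 − 18 = 1; ∂_2 has invariant factor(s) [2] giving torsion. So H_1 = Z ⊕ Z/2.
rank ∂_2 = 18, rank ∂_3 = 0 ⇒ b_2 = 18 − 18 − 0 = 0. So H_2 = 0.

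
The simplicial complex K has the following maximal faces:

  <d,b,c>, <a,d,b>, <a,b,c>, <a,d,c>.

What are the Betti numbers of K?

b_0 = 1, b_1 = 0, b_2 = 1.

Order the vertices as a < b < c < d. Listing each simplex with vertices in this order, K has dimension 2 with simplices:

  0-simplices (4): a, b, c, d
  1-simplices (6): ab, ac, ad, bc, bd, cd
  2-simplices (4): abc, abd, acd, bcd

so the chain groups are C_0 ≅ Z^4, C_1 ≅ Z^6, C_2 ≅ Z^4.

∂_1: C_1 → C_0 sends each edge [p,q] (with p < q) to q − p. For instance
  ∂ab = b − a.
This gives a 4×6 integer matrix of rank 3; reducing to Smith normal form yields diagonal entries (1,1,1).

∂_2: C_2 → C_1 acts by ∂[p,q,r] = [q,r] − [p,r] + [p,q]. For instance
  ∂bcd = cd − bd + bc,
  ∂abc = bc − ac + ab.
As a 6×4 matrix over Z this has rank 3, with invariant factors (1,1,1).

Computing H_k = (kernel of ∂_k) / (image of ∂_{k+1}):

  H_0: rank C_0 − rank ∂_1 = 4 − 3 = 1, and the invariant factors of ∂_1 are all 1, so H_0 = Z.
  H_1: rank ker ∂_1 − rank ∂_2 = (6 − 3) − 3 = 0, and the invariant factors of ∂_2 are all 1, so H_1 = 0.
  H_2: rank ker ∂_2 − rank ∂_3 = (4 − 3) − 0 = 1, and there is no ∂_3, so H_2 = Z.

As a check, the Euler characteristic is 4 − 6 + 4 = 2, which agrees with 1 − 0 + 1 = 2.
(K is a triangulation of the 2-sphere S^2.)

Hence the Betti numbers are b_0 = 1, b_1 = 0, b_2 = 1.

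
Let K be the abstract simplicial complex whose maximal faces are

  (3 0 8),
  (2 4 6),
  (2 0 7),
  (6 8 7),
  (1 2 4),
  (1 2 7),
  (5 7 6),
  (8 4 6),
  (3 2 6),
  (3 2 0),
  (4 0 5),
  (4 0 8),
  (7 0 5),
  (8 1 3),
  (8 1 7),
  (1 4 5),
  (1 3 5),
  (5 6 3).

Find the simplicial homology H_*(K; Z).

Order the vertices as 0 < 1 < 2 < 3 < 4 < 5 < 6 < 7 < 8. Listing each simplex with vertices in this order, K has dimension 2 with simplices:

  0-simplices (9): [0], [1], [2], [3], [4], [5], [6], [7], [8]
  1-simplices (27): (27 of them)
  2-simplices (18): [0,2,3], [0,2,7], [0,3,8], [0,4,5], [0,4,8], [0,5,7], [1,2,4], [1,2,7], [1,3,5], [1,3,8], [1,4,5], [1,7,8], [2,3,6], [2,4,6], [3,5,6], [4,6,8], [5,6,7], [6,7,8]

Hence C_0 ≅ Z^9, C_1 ≅ Z^27, C_2 ≅ Z^18.

The boundary map ∂_1: C_1 → C_0 maps an edge to its endpoints' difference, ∂[p,q] = q − p. For instance
  ∂[2,6] = [6] − [2].
As a 9×27 matrix over Z this has rank 8, with invariant factors (1,1,1,1,1,1,1,1).

Boundary ∂_2: C_2 → C_1 acts by ∂[p,q,r] = [q,r] − [p,r] + [p,q]. For instance
  ∂[5,6,7] = [6,7] − [5,7] + [5,6],
  ∂[0,3,8] = [3,8] − [0,8] + [0,3].
This gives a 27×18 integer matrix of rank 17; reducing to Smith normal form yields diagonal entries (1,1,1,1,1,1,1,1,1,1,1,1,1,1,1,1,1).

Computing H_k = (kernel of ∂_k) / (image of ∂_{k+1}):

  H_0: rank C_0 − rank ∂_1 = 9 − 8 = 1, and the invariant factors of ∂_1 are all 1, so H_0 = Z.
  H_1: rank ker ∂_1 − rank ∂_2 = (27 − 8) − 17 = 2, and the invariant factors of ∂_2 are all 1, so H_1 = Z^2.
  H_2: rank ker ∂_2 − rank ∂_3 = (18 − 17) − 0 = 1, and there is no ∂_3, so H_2 = Z.

H_0 ≅ Z,  H_1 ≅ Z^2,  H_2 ≅ Z.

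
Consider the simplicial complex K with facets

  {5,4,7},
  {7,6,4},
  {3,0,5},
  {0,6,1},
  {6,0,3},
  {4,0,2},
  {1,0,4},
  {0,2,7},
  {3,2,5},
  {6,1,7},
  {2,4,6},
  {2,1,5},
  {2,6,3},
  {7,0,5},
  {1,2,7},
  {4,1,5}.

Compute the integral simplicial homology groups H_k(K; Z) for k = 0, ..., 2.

H_0 ≅ Z,  H_1 ≅ Z^2,  H_2 ≅ Z.

Take the total order 0 < 1 < 2 < 3 < 4 < 5 < 6 < 7 on the vertex set. Then K (dimension 2) consists of the simplices:

  0-simplices (8): [0], [1], [2], [3], [4], [5], [6], [7]
  1-simplices (24): (24 of them)
  2-simplices (16): [0,1,4], [0,1,6], [0,2,4], [0,2,7], [0,3,5], [0,3,6], [0,5,7], [1,2,5], [1,2,7], [1,4,5], [1,6,7], [2,3,5], [2,3,6], [2,4,6], [4,5,7], [4,6,7]

so the chain groups are C_0 ≅ Z^8, C_1 ≅ Z^24, C_2 ≅ Z^16.

Boundary ∂_1: C_1 → C_0 is given by ∂[p,q] = [q] − [p]. For instance
  ∂[3,6] = [6] − [3].
As a 8×24 matrix over Z this has rank 7, with invariant factors (1,1,1,1,1,1,1).

Boundary ∂_2: C_2 → C_1 sends each 2-simplex [p,q,r] to [q,r] − [p,r] + [p,q]. For instance
  ∂[1,2,5] = [2,5] − [1,5] + [1,2],
  ∂[0,1,6] = [1,6] − [0,6] + [0,1].
The 24×16 boundary matrix has rank 15 and Smith normal form diag(1,1,1,1,1,1,1,1,1,1,1,1,1,1,1).

Reading off H_k = ker ∂_k / im ∂_{k+1}:

  H_0: rank C_0 − rank ∂_1 = 8 − 7 = 1, and the invariant factors of ∂_1 are all 1, so H_0 ≅ Z.
  H_1: rank ker ∂_1 − rank ∂_2 = (24 − 7) − 15 = 2, and the invariant factors of ∂_2 are all 1, so H_1 ≅ Z^2.
  H_2: rank ker ∂_2 − rank ∂_3 = (16 − 15) − 0 = 1, and there is no ∂_3, so H_2 ≅ Z.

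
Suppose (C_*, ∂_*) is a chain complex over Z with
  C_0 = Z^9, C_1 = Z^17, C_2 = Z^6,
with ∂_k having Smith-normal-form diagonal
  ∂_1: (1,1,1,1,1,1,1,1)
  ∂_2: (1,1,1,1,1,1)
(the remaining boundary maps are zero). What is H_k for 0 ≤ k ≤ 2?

H_0: b_0 = 9 − 0 − 8 = 1; torsion from ∂_1 factors > 1: none. So H_0 ≅ Z.
H_1: b_1 = 17 − 8 − 6 = 3; torsion from ∂_2 factors > 1: none. So H_1 ≅ Z^3.
H_2: b_2 = 6 − 6 − 0 = 0; torsion from ∂_3 factors > 1: none. So H_2 ≅ 0.

H_0 ≅ Z,  H_1 ≅ Z^3,  H_2 = 0.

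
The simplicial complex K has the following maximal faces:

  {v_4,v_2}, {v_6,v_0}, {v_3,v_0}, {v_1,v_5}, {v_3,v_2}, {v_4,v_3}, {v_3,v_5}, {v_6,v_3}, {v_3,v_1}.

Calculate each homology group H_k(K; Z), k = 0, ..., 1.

Order the vertices as v_0 < v_1 < v_2 < v_3 < v_4 < v_5 < v_6. Listing each simplex with vertices in this order, K has dimension 1 with simplices:

  0-simplices (7): [v_0], [v_1], [v_2], [v_3], [v_4], [v_5], [v_6]
  1-simplices (9): [v_0,v_3], [v_0,v_6], [v_1,v_3], [v_1,v_5], [v_2,v_3], [v_2,v_4], [v_3,v_4], [v_3,v_5], [v_3,v_6]

Hence C_0 ≅ Z^7, C_1 ≅ Z^9.

Boundary ∂_1: C_1 → C_0 sends each edge [p,q] (with p < q) to q − p. For instance
  ∂[v_0,v_6] = [v_6] − [v_0].
The 7×9 boundary matrix has rank 6 and Smith normal form diag(1,1,1,1,1,1).

Now H_k = ker ∂_k / im ∂_{k+1}, so:

  H_0: rank C_0 − rank ∂_1 = 7 − 6 = 1, and the invariant factors of ∂_1 are all 1, so H_0 ≅ Z.
  H_1: rank ker ∂_1 − rank ∂_2 = (9 − 6) − 0 = 3, and there is no ∂_2, so H_1 ≅ Z^3.

As a check, the Euler characteristic is 7 − 9 = -2, which agrees with 1 − 3 = -2.

H_0 ≅ Z,  H_1 ≅ Z^3.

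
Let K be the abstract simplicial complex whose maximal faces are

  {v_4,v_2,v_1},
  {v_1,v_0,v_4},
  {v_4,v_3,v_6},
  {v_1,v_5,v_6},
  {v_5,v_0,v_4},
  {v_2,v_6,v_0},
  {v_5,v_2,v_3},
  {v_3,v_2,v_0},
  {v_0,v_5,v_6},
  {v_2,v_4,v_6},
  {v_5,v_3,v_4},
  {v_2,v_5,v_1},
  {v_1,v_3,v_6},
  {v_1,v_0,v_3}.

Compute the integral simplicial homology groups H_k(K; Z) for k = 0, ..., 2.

H_0 ≅ Z,  H_1 ≅ Z^2,  H_2 ≅ Z.

Take the total order v_0 < v_1 < v_2 < v_3 < v_4 < v_5 < v_6 on the vertex set. Then K (dimension 2) consists of the simplices:

  0-simplices (7): [v_0], [v_1], [v_2], [v_3], [v_4], [v_5], [v_6]
  1-simplices (21): (21 of them)
  2-simplices (14): (14 of them)

Hence C_0 ≅ Z^7, C_1 ≅ Z^21, C_2 ≅ Z^14.

The boundary map ∂_1: C_1 → C_0 sends each edge [p,q] (with p < q) to q − p. For instance
  ∂[v_1,v_5] = [v_5] − [v_1].
The 7×21 boundary matrix has rank 6 and Smith normal form diag(1,1,1,1,1,1).

The boundary map ∂_2: C_2 → C_1 acts by ∂[p,q,r] = [q,r] − [p,r] + [p,q]. For instance
  ∂[v_0,v_2,v_6] = [v_2,v_6] − [v_0,v_6] + [v_0,v_2],
  ∂[v_0,v_1,v_3] = [v_1,v_3] − [v_0,v_3] + [v_0,v_1].
The resulting 21×14 matrix has rank 13, and its Smith normal form has invariant factors (1,1,1,1,1,1,1,1,1,1,1,1,1).

Reading off H_k = ker ∂_k / im ∂_{k+1}:

  H_0: rank C_0 − rank ∂_1 = 7 − 6 = 1, and the invariant factors of ∂_1 are all 1, so H_0 ≅ Z.
  H_1: rank ker ∂_1 − rank ∂_2 = (21 − 6) − 13 = 2, and the invariant factors of ∂_2 are all 1, so H_1 ≅ Z^2.
  H_2: rank ker ∂_2 − rank ∂_3 = (14 − 13) − 0 = 1, and there is no ∂_3, so H_2 ≅ Z.

(K is a triangulation of the torus T^2.)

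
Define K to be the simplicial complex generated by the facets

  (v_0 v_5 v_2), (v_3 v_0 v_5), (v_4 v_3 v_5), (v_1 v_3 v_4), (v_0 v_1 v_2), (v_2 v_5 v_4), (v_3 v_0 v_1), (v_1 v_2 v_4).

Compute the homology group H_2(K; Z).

We work with the vertex ordering v_0 < v_1 < v_2 < v_3 < v_4 < v_5. The simplices of K, each written with vertices in increasing order, are:

  0-simplices (6): [v_0], [v_1], [v_2], [v_3], [v_4], [v_5]
  1-simplices (12): [v_0,v_1], [v_0,v_2], [v_0,v_3], [v_0,v_5], [v_1,v_2], [v_1,v_3], [v_1,v_4], [v_2,v_4], [v_2,v_5], [v_3,v_4], [v_3,v_5], [v_4,v_5]
  2-simplices (8): [v_0,v_1,v_2], [v_0,v_1,v_3], [v_0,v_2,v_5], [v_0,v_3,v_5], [v_1,v_2,v_4], [v_1,v_3,v_4], [v_2,v_4,v_5], [v_3,v_4,v_5]

so the chain groups are C_0 ≅ Z^6, C_1 ≅ Z^12, C_2 ≅ Z^8.

The boundary map ∂_1: C_1 → C_0 maps an edge to its endpoints' difference, ∂[p,q] = q − p.
This gives a 6×12 integer matrix of rank 5; reducing to Smith normal form yields diagonal entries (1,1,1,1,1).

The boundary map ∂_2: C_2 → C_1 sends each 2-simplex [p,q,r] to [q,r] − [p,r] + [p,q]. For instance
  ∂[v_0,v_3,v_5] = [v_3,v_5] − [v_0,v_5] + [v_0,v_3],
  ∂[v_0,v_1,v_2] = [v_1,v_2] − [v_0,v_2] + [v_0,v_1].
This gives a 12×8 integer matrix of rank 7; reducing to Smith normal form yields diagonal entries (1,1,1,1,1,1,1).

Now H_k = ker ∂_k / im ∂_{k+1}, so:

  H_2: rank ker ∂_2 − rank ∂_3 = (8 − 7) − 0 = 1, and there is no ∂_3, so H_2 ≅ Z.

H_2 = Z.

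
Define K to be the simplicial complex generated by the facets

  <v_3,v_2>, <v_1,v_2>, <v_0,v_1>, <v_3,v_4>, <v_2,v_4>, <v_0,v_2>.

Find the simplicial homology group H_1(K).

Take the total order v_0 < v_1 < v_2 < v_3 < v_4 on the vertex set. Then K (dimension 1) consists of the simplices:

  0-simplices (5): [v_0], [v_1], [v_2], [v_3], [v_4]
  1-simplices (6): [v_0,v_1], [v_0,v_2], [v_1,v_2], [v_2,v_3], [v_2,v_4], [v_3,v_4]

Hence C_0 ≅ Z^5, C_1 ≅ Z^6.

Boundary ∂_1: C_1 → C_0 is given by ∂[p,q] = [q] − [p].
The 5×6 boundary matrix has rank 4 and Smith normal form diag(1,1,1,1).

Computing H_k = (kernel of ∂_k) / (image of ∂_{k+1}):

  H_1: rank ker ∂_1 − rank ∂_2 = (6 − 4) − 0 = 2, and there is no ∂_2, so H_1 = Z^2.

(K is a triangulation of a wedge of 2 circles.)

H_1 ≅ Z^2.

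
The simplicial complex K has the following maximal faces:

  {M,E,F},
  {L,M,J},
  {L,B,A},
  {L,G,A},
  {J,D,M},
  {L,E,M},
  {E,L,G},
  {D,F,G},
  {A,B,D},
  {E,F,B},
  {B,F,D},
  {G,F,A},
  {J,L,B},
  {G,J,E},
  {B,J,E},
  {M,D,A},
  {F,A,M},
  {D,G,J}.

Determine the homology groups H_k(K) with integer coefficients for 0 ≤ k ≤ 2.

K has 9 vertices, 27 edges, 18 triangles.
rank ∂_0 = 0, rank ∂_1 = 8 ⇒ b_0 = 9 − 0 − 8 = 1; all invariant factors of ∂_1 are 1 so no torsion. So H_0 ≅ Z.
rank ∂_1 = 8, rank ∂_2 = 18 ⇒ b_1 = 27 − 8 − 18 = 1; ∂_2 has invariant factor(s) [2] giving torsion. So H_1 ≅ Z ⊕ Z/2.
rank ∂_2 = 18, rank ∂_3 = 0 ⇒ b_2 = 18 − 18 − 0 = 0. So H_2 ≅ 0.

H_0 = Z,  H_1 = Z ⊕ Z/2,  H_2 = 0.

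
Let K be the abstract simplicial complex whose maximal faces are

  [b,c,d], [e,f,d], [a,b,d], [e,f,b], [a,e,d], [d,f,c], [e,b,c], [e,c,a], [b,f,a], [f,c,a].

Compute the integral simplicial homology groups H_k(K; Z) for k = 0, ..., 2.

H_0 = Z,  H_1 = Z/2,  H_2 = 0.

We work with the vertex ordering a < b < c < d < e < f. The simplices of K, each written with vertices in increasing order, are:

  0-simplices (6): a, b, c, d, e, f
  1-simplices (15): ab, ac, ad, ae, af, bc, bd, be, bf, cd, ce, cf, de, df, ef
  2-simplices (10): abd, abf, ace, acf, ade, bcd, bce, bef, cdf, def

giving chain groups C_0 ≅ Z^6, C_1 ≅ Z^15, C_2 ≅ Z^10.

The boundary map ∂_1: C_1 → C_0 maps an edge to its endpoints' difference, ∂[p,q] = q − p.
This gives a 6×15 integer matrix of rank 5; reducing to Smith normal form yields diagonal entries (1,1,1,1,1).

The boundary map ∂_2: C_2 → C_1 maps a triangle to the signed sum of its edges. For instance
  ∂abf = bf − af + ab,
  ∂acf = cf − af + ac.
The resulting 15×10 matrix has rank 10, and its Smith normal form has invariant factors (1,1,1,1,1,1,1,1,1,2).

Computing H_k = (kernel of ∂_k) / (image of ∂_{k+1}):

  H_0: rank C_0 − rank ∂_1 = 6 − 5 = 1, and the invariant factors of ∂_1 are all 1, so H_0 ≅ Z.
  H_1: rank ker ∂_1 − rank ∂_2 = (15 − 5) − 10 = 0, and ∂_2 has invariant factor 2 > 1, so H_1 ≅ Z/2.
  H_2: rank ker ∂_2 − rank ∂_3 = (10 − 10) − 0 = 0, and there is no ∂_3, so H_2 ≅ 0.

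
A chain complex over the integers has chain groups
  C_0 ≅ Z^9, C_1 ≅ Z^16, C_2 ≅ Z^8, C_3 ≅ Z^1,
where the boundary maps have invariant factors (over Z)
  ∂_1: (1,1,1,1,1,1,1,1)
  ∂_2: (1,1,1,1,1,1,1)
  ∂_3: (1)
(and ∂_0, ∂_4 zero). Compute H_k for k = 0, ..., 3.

H_0: b_0 = 9 − 0 − 8 = 1; torsion from ∂_1 factors > 1: none. So H_0 ≅ Z.
H_1: b_1 = 16 − 8 − 7 = 1; torsion from ∂_2 factors > 1: none. So H_1 ≅ Z.
H_2: b_2 = 8 − 7 − 1 = 0; torsion from ∂_3 factors > 1: none. So H_2 ≅ 0.
H_3: b_3 = 1 − 1 − 0 = 0; torsion from ∂_4 factors > 1: none. So H_3 ≅ 0.

H_0 ≅ Z,  H_1 ≅ Z,  H_2 = 0,  H_3 = 0.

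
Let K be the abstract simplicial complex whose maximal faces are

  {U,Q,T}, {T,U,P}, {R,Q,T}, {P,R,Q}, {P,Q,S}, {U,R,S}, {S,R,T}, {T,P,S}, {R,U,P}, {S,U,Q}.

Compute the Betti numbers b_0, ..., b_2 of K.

Take the total order P < Q < R < S < T < U on the vertex set. Then K (dimension 2) consists of the simplices:

  0-simplices (6): P, Q, R, S, T, U
  1-simplices (15): PQ, PR, PS, PT, PU, QR, QS, QT, QU, RS, RT, RU, ST, SU, TU
  2-simplices (10): PQR, PQS, PRU, PST, PTU, QRT, QSU, QTU, RST, RSU

Hence C_0 ≅ Z^6, C_1 ≅ Z^15, C_2 ≅ Z^10.

∂_1: C_1 → C_0 sends each edge [p,q] (with p < q) to q − p. For instance
  ∂PQ = Q − P.
The resulting 6×15 matrix has rank 5, and its Smith normal form has invariant factors (1,1,1,1,1).

The boundary map ∂_2: C_2 → C_1 maps a triangle to the signed sum of its edges. For instance
  ∂PQS = QS − PS + PQ,
  ∂RST = ST − RT + RS.
As a 15×10 matrix over Z this has rank 10, with invariant factors (1,1,1,1,1,1,1,1,1,2).

From H_k ≅ ker(∂_k) / im(∂_{k+1}) we obtain:

  H_0: rank C_0 − rank ∂_1 = 6 − 5 = 1, and the invariant factors of ∂_1 are all 1, so H_0 = Z.
  H_1: rank ker ∂_1 − rank ∂_2 = (15 − 5) − 10 = 0, and ∂_2 has invariant factor 2 > 1, so H_1 = Z/2.
  H_2: rank ker ∂_2 − rank ∂_3 = (10 − 10) − 0 = 0, and there is no ∂_3, so H_2 = 0.

Hence the Betti numbers are b_0 = 1, b_1 = 0, b_2 = 0.

b_0 = 1, b_1 = 0, b_2 = 0.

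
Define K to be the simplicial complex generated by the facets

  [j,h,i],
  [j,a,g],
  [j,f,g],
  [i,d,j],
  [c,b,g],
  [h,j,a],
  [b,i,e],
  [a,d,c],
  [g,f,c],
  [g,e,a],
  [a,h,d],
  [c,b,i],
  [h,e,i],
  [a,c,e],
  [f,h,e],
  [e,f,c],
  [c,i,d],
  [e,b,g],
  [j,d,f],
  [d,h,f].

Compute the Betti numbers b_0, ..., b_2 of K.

Take the total order a < b < c < d < e < f < g < h < i < j on the vertex set. Then K (dimension 2) consists of the simplices:

  0-simplices (10): a, b, c, d, e, f, g, h, i, j
  1-simplices (30): ac, ad, ae, ag, ah, aj, bc, be, bg, bi, cd, ce, cf, cg, ci, df, dh, di, dj, ef, eg, eh, ei, fg, fh, fj, gj, hi, hj, ij
  2-simplices (20): acd, ace, adh, aeg, agj, ahj, bcg, bci, beg, bei, cdi, cef, cfg, dfh, dfj, dij, efh, ehi, fgj, hij

giving chain groups C_0 ≅ Z^10, C_1 ≅ Z^30, C_2 ≅ Z^20.

∂_1: C_1 → C_0 is given by ∂[p,q] = [q] − [p]. For instance
  ∂ag = g − a.
The resulting 10×30 matrix has rank 9, and its Smith normal form has invariant factors (1,1,1,1,1,1,1,1,1).

Boundary ∂_2: C_2 → C_1 maps a triangle to the signed sum of its edges. For instance
  ∂bei = ei − bi + be,
  ∂cfg = fg − cg + cf.
The 30×20 boundary matrix has rank 20 and Smith normal form diag(1,1,1,1,1,1,1,1,1,1,1,1,1,1,1,1,1,1,1,2).

Reading off H_k = ker ∂_k / im ∂_{k+1}:

  H_0: rank C_0 − rank ∂_1 = 10 − 9 = 1, and the invariant factors of ∂_1 are all 1, so H_0 ≅ Z.
  H_1: rank ker ∂_1 − rank ∂_2 = (30 − 9) − 20 = 1, and ∂_2 has invariant factor 2 > 1, so H_1 ≅ Z ⊕ Z/2Z.
  H_2: rank ker ∂_2 − rank ∂_3 = (20 − 20) − 0 = 0, and there is no ∂_3, so H_2 ≅ 0.

Hence the Betti numbers are b_0 = 1, b_1 = 1, b_2 = 0.

b_0 = 1, b_1 = 1, b_2 = 0.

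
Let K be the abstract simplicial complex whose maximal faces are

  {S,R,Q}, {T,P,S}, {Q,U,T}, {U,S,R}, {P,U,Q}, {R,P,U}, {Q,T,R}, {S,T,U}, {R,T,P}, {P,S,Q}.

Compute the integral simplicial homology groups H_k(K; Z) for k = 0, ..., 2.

H_0 = Z,  H_1 = Z/2,  H_2 = 0.

Order the vertices as P < Q < R < S < T < U. Listing each simplex with vertices in this order, K has dimension 2 with simplices:

  0-simplices (6): P, Q, R, S, T, U
  1-simplices (15): PQ, PR, PS, PT, PU, QR, QS, QT, QU, RS, RT, RU, ST, SU, TU
  2-simplices (10): PQS, PQU, PRT, PRU, PST, QRS, QRT, QTU, RSU, STU

so the chain groups are C_0 ≅ Z^6, C_1 ≅ Z^15, C_2 ≅ Z^10.

∂_1: C_1 → C_0 sends each edge [p,q] (with p < q) to q − p. For instance
  ∂RU = U − R.
This gives a 6×15 integer matrix of rank 5; reducing to Smith normal form yields diagonal entries (1,1,1,1,1).

The boundary map ∂_2: C_2 → C_1 sends each 2-simplex [p,q,r] to [q,r] − [p,r] + [p,q]. For instance
  ∂PQS = QS − PS + PQ,
  ∂PST = ST − PT + PS.
As a 15×10 matrix over Z this has rank 10, with invariant factors (1,1,1,1,1,1,1,1,1,2).

Reading off H_k = ker ∂_k / im ∂_{k+1}:

  H_0: rank C_0 − rank ∂_1 = 6 − 5 = 1, and the invariant factors of ∂_1 are all 1, so H_0 ≅ Z.
  H_1: rank ker ∂_1 − rank ∂_2 = (15 − 5) − 10 = 0, and ∂_2 has invariant factor 2 > 1, so H_1 ≅ Z/2.
  H_2: rank ker ∂_2 − rank ∂_3 = (10 − 10) − 0 = 0, and there is no ∂_3, so H_2 ≅ 0.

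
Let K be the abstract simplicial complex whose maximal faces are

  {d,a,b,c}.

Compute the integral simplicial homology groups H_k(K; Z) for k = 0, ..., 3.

Order the vertices as a < b < c < d. Listing each simplex with vertices in this order, K has dimension 3 with simplices:

  0-simplices (4): a, b, c, d
  1-simplices (6): ab, ac, ad, bc, bd, cd
  2-simplices (4): abc, abd, acd, bcd
  3-simplices (1): abcd

Hence C_0 ≅ Z^4, C_1 ≅ Z^6, C_2 ≅ Z^4, C_3 ≅ Z^1.

The boundary map ∂_1: C_1 → C_0 maps an edge to its endpoints' difference, ∂[p,q] = q − p.
The resulting 4×6 matrix has rank 3, and its Smith normal form has invariant factors (1,1,1).

Boundary ∂_2: C_2 → C_1 maps a triangle to the signed sum of its edges. For instance
  ∂abd = bd − ad + ab,
  ∂acd = cd − ad + ac.
As a 6×4 matrix over Z this has rank 3, with invariant factors (1,1,1).

The boundary map ∂_3: C_3 → C_2 sends each 3-simplex σ to the alternating sum Σ_i (−1)^i (σ with its i-th vertex removed). For instance
  ∂abcd = bcd − acd + abd − abc.
The resulting 4×1 matrix has rank 1, and its Smith normal form has invariant factors (1).

From H_k ≅ ker(∂_k) / im(∂_{k+1}) we obtain:

  H_0: rank C_0 − rank ∂_1 = 4 − 3 = 1, and the invariant factors of ∂_1 are all 1, so H_0 = Z.
  H_1: rank ker ∂_1 − rank ∂_2 = (6 − 3) − 3 = 0, and the invariant factors of ∂_2 are all 1, so H_1 = 0.
  H_2: rank ker ∂_2 − rank ∂_3 = (4 − 3) − 1 = 0, and the invariant factors of ∂_3 are all 1, so H_2 = 0.
  H_3: rank ker ∂_3 − rank ∂_4 = (1 − 1) − 0 = 0, and there is no ∂_4, so H_3 = 0.

H_0 = Z,  H_1 = 0,  H_2 = 0,  H_3 = 0.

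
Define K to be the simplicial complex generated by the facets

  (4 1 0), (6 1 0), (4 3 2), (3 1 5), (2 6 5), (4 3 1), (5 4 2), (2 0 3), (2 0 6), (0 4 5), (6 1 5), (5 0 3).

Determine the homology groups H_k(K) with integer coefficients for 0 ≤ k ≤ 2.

H_0 ≅ Z,  H_1 ≅ Z_2,  H_2 = 0.

We work with the vertex ordering 0 < 1 < 2 < 3 < 4 < 5 < 6. The simplices of K, each written with vertices in increasing order, are:

  0-simplices (7): [0], [1], [2], [3], [4], [5], [6]
  1-simplices (18): [0,1], [0,2], [0,3], [0,4], [0,5], [0,6], [1,3], [1,4], [1,5], [1,6], [2,3], [2,4], [2,5], [2,6], [3,4], [3,5], [4,5], [5,6]
  2-simplices (12): [0,1,4], [0,1,6], [0,2,3], [0,2,6], [0,3,5], [0,4,5], [1,3,4], [1,3,5], [1,5,6], [2,3,4], [2,4,5], [2,5,6]

Hence C_0 ≅ Z^7, C_1 ≅ Z^18, C_2 ≅ Z^12.

The boundary map ∂_1: C_1 → C_0 sends each edge [p,q] (with p < q) to q − p. For instance
  ∂[1,4] = [4] − [1].
The resulting 7×18 matrix has rank 6, and its Smith normal form has invariant factors (1,1,1,1,1,1).

The boundary map ∂_2: C_2 → C_1 acts by ∂[p,q,r] = [q,r] − [p,r] + [p,q]. For instance
  ∂[0,4,5] = [4,5] − [0,5] + [0,4],
  ∂[2,5,6] = [5,6] − [2,6] + [2,5].
The 18×12 boundary matrix has rank 12 and Smith normal form diag(1,1,1,1,1,1,1,1,1,1,1,2).

Computing H_k = (kernel of ∂_k) / (image of ∂_{k+1}):

  H_0: rank C_0 − rank ∂_1 = 7 − 6 = 1, and the invariant factors of ∂_1 are all 1, so H_0 = Z.
  H_1: rank ker ∂_1 − rank ∂_2 = (18 − 6) − 12 = 0, and ∂_2 has invariant factor 2 > 1, so H_1 = Z_2.
  H_2: rank ker ∂_2 − rank ∂_3 = (12 − 12) − 0 = 0, and there is no ∂_3, so H_2 = 0.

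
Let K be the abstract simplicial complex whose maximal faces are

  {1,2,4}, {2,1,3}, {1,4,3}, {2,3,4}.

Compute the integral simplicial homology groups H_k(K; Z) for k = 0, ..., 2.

H_0 ≅ Z,  H_1 = 0,  H_2 ≅ Z.

K has 4 vertices, 6 edges, 4 triangles.
rank ∂_0 = 0, rank ∂_1 = 3 ⇒ b_0 = 4 − 0 − 3 = 1; all invariant factors of ∂_1 are 1 so no torsion. So H_0 = Z.
rank ∂_1 = 3, rank ∂_2 = 3 ⇒ b_1 = 6 − 3 − 3 = 0; all invariant factors of ∂_2 are 1 so no torsion. So H_1 = 0.
rank ∂_2 = 3, rank ∂_3 = 0 ⇒ b_2 = 4 − 3 − 0 = 1. So H_2 = Z.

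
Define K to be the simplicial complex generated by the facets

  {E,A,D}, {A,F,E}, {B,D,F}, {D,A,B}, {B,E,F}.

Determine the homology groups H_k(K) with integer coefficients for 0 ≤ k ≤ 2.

H_0 ≅ Z,  H_1 ≅ Z,  H_2 = 0.

Take the total order A < B < D < E < F on the vertex set. Then K (dimension 2) consists of the simplices:

  0-simplices (5): A, B, D, E, F
  1-simplices (10): AB, AD, AE, AF, BD, BE, BF, DE, DF, EF
  2-simplices (5): ABD, ADE, AEF, BDF, BEF

Hence C_0 ≅ Z^5, C_1 ≅ Z^10, C_2 ≅ Z^5.

Boundary ∂_1: C_1 → C_0 is given by ∂[p,q] = [q] − [p].
As a 5×10 matrix over Z this has rank 4, with invariant factors (1,1,1,1).

Boundary ∂_2: C_2 → C_1 sends each 2-simplex [p,q,r] to [q,r] − [p,r] + [p,q]. For instance
  ∂BEF = EF − BF + BE,
  ∂BDF = DF − BF + BD.
The resulting 10×5 matrix has rank 5, and its Smith normal form has invariant factors (1,1,1,1,1).

From H_k ≅ ker(∂_k) / im(∂_{k+1}) we obtain:

  H_0: rank C_0 − rank ∂_1 = 5 − 4 = 1, and the invariant factors of ∂_1 are all 1, so H_0 = Z.
  H_1: rank ker ∂_1 − rank ∂_2 = (10 − 4) − 5 = 1, and the invariant factors of ∂_2 are all 1, so H_1 = Z.
  H_2: rank ker ∂_2 − rank ∂_3 = (5 − 5) − 0 = 0, and there is no ∂_3, so H_2 = 0.

(K is a triangulation of the Möbius band.)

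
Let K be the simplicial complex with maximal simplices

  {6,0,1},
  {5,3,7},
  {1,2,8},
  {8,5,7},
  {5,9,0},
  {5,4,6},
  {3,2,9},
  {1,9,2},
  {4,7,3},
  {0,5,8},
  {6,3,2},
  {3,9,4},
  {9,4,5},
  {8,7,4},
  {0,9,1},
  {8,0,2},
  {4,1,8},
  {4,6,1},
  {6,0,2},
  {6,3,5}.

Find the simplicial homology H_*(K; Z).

H_0 ≅ Z,  H_1 ≅ Z ⊕ Z/2,  H_2 = 0.

K has 10 vertices, 30 edges, 20 triangles.
rank ∂_0 = 0, rank ∂_1 = 9 ⇒ b_0 = 10 − 0 − 9 = 1; all invariant factors of ∂_1 are 1 so no torsion. So H_0 ≅ Z.
rank ∂_1 = 9, rank ∂_2 = 20 ⇒ b_1 = 30 − 9 − 20 = 1; ∂_2 has invariant factor(s) [2] giving torsion. So H_1 ≅ Z ⊕ Z/2.
rank ∂_2 = 20, rank ∂_3 = 0 ⇒ b_2 = 20 − 20 − 0 = 0. So H_2 ≅ 0.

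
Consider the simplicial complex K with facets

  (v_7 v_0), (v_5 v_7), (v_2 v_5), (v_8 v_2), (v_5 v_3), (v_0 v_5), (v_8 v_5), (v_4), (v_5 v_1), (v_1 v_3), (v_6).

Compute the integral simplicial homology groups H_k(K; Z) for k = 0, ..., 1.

We work with the vertex ordering v_0 < v_1 < v_2 < v_3 < v_4 < v_5 < v_6 < v_7 < v_8. The simplices of K, each written with vertices in increasing order, are:

  0-simplices (9): [v_0], [v_1], [v_2], [v_3], [v_4], [v_5], [v_6], [v_7], [v_8]
  1-simplices (9): [v_0,v_5], [v_0,v_7], [v_1,v_3], [v_1,v_5], [v_2,v_5], [v_2,v_8], [v_3,v_5], [v_5,v_7], [v_5,v_8]

giving chain groups C_0 ≅ Z^9, C_1 ≅ Z^9.

The boundary map ∂_1: C_1 → C_0 maps an edge to its endpoints' difference, ∂[p,q] = q − p.
The 9×9 boundary matrix has rank 6 and Smith normal form diag(1,1,1,1,1,1).

Now H_k = ker ∂_k / im ∂_{k+1}, so:

  H_0: rank C_0 − rank ∂_1 = 9 − 6 = 3, and the invariant factors of ∂_1 are all 1, so H_0 ≅ Z^3.
  H_1: rank ker ∂_1 − rank ∂_2 = (9 − 6) − 0 = 3, and there is no ∂_2, so H_1 ≅ Z^3.

As a check, the Euler characteristic is 9 − 9 = 0, which agrees with 3 − 3 = 0.

H_0 = Z^3,  H_1 = Z^3.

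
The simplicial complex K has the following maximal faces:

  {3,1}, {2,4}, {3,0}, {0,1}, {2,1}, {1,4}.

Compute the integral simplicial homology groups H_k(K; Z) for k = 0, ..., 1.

H_0 ≅ Z,  H_1 ≅ Z^2.

K has 5 vertices, 6 edges.
rank ∂_0 = 0, rank ∂_1 = 4 ⇒ b_0 = 5 − 0 − 4 = 1; all invariant factors of ∂_1 are 1 so no torsion. So H_0 ≅ Z.
rank ∂_1 = 4, rank ∂_2 = 0 ⇒ b_1 = 6 − 4 − 0 = 2. So H_1 ≅ Z^2.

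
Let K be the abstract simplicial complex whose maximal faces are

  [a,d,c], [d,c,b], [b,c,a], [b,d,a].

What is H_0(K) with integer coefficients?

We work with the vertex ordering a < b < c < d. The simplices of K, each written with vertices in increasing order, are:

  0-simplices (4): a, b, c, d
  1-simplices (6): ab, ac, ad, bc, bd, cd
  2-simplices (4): abc, abd, acd, bcd

so the chain groups are C_0 ≅ Z^4, C_1 ≅ Z^6, C_2 ≅ Z^4.

The boundary map ∂_1: C_1 → C_0 is given by ∂[p,q] = [q] − [p].
As a 4×6 matrix over Z this has rank 3, with invariant factors (1,1,1).

The boundary map ∂_2: C_2 → C_1 maps a triangle to the signed sum of its edges. For instance
  ∂abc = bc − ac + ab,
  ∂acd = cd − ad + ac.
The 6×4 boundary matrix has rank 3 and Smith normal form diag(1,1,1).

Reading off H_k = ker ∂_k / im ∂_{k+1}:

  H_0: rank C_0 − rank ∂_1 = 4 − 3 = 1, and the invariant factors of ∂_1 are all 1, so H_0 = Z.

(K is a triangulation of the 2-sphere S^2.)

H_0 = Z.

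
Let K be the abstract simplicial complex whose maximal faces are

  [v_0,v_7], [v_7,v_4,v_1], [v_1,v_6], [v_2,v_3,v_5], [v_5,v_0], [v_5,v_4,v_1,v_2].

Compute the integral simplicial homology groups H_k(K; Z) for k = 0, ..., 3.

H_0 ≅ Z,  H_1 ≅ Z,  H_2 = 0,  H_3 = 0.

Order the vertices as v_0 < v_1 < v_2 < v_3 < v_4 < v_5 < v_6 < v_7. Listing each simplex with vertices in this order, K has dimension 3 with simplices:

  0-simplices (8): [v_0], [v_1], [v_2], [v_3], [v_4], [v_5], [v_6], [v_7]
  1-simplices (13): [v_0,v_5], [v_0,v_7], [v_1,v_2], [v_1,v_4], [v_1,v_5], [v_1,v_6], [v_1,v_7], [v_2,v_3], [v_2,v_4], [v_2,v_5], [v_3,v_5], [v_4,v_5], [v_4,v_7]
  2-simplices (6): [v_1,v_2,v_4], [v_1,v_2,v_5], [v_1,v_4,v_5], [v_1,v_4,v_7], [v_2,v_3,v_5], [v_2,v_4,v_5]
  3-simplices (1): [v_1,v_2,v_4,v_5]

Hence C_0 ≅ Z^8, C_1 ≅ Z^13, C_2 ≅ Z^6, C_3 ≅ Z^1.

∂_1: C_1 → C_0 maps an edge to its endpoints' difference, ∂[p,q] = q − p. For instance
  ∂[v_1,v_5] = [v_5] − [v_1].
The resulting 8×13 matrix has rank 7, and its Smith normal form has invariant factors (1,1,1,1,1,1,1).

∂_2: C_2 → C_1 maps a triangle to the signed sum of its edges. For instance
  ∂[v_1,v_4,v_5] = [v_4,v_5] − [v_1,v_5] + [v_1,v_4],
  ∂[v_2,v_3,v_5] = [v_3,v_5] − [v_2,v_5] + [v_2,v_3].
The resulting 13×6 matrix has rank 5, and its Smith normal form has invariant factors (1,1,1,1,1).

∂_3: C_3 → C_2 sends each 3-simplex σ to the alternating sum Σ_i (−1)^i (σ with its i-th vertex removed). For instance
  ∂[v_1,v_2,v_4,v_5] = [v_2,v_4,v_5] − [v_1,v_4,v_5] + [v_1,v_2,v_5] − [v_1,v_2,v_4].
The 6×1 boundary matrix has rank 1 and Smith normal form diag(1).

Reading off H_k = ker ∂_k / im ∂_{k+1}:

  H_0: rank C_0 − rank ∂_1 = 8 − 7 = 1, and the invariant factors of ∂_1 are all 1, so H_0 = Z.
  H_1: rank ker ∂_1 − rank ∂_2 = (13 − 7) − 5 = 1, and the invariant factors of ∂_2 are all 1, so H_1 = Z.
  H_2: rank ker ∂_2 − rank ∂_3 = (6 − 5) − 1 = 0, and the invariant factors of ∂_3 are all 1, so H_2 = 0.
  H_3: rank ker ∂_3 − rank ∂_4 = (1 − 1) − 0 = 0, and there is no ∂_4, so H_3 = 0.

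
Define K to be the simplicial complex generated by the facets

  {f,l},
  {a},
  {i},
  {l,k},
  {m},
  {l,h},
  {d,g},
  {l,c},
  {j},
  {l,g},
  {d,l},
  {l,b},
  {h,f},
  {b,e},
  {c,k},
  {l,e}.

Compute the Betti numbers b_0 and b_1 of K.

K has 13 vertices, 12 edges.
rank ∂_0 = 0, rank ∂_1 = 8 ⇒ b_0 = 13 − 0 − 8 = 5; all invariant factors of ∂_1 are 1 so no torsion. So H_0 ≅ Z^5.
rank ∂_1 = 8, rank ∂_2 = 0 ⇒ b_1 = 12 − 8 − 0 = 4. So H_1 ≅ Z^4.

b_0 = 5, b_1 = 4.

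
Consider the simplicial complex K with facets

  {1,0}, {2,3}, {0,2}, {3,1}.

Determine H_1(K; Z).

Fix the vertex order 0 < 1 < 2 < 3 and write every simplex with vertices in increasing order. Then dim K = 1 and the simplices of K are:

  0-simplices (4): [0], [1], [2], [3]
  1-simplices (4): [0,1], [0,2], [1,3], [2,3]

so the chain groups are C_0 ≅ Z^4, C_1 ≅ Z^4.

∂_1: C_1 → C_0 is given by ∂[p,q] = [q] − [p].
This gives a 4×4 integer matrix of rank 3; reducing to Smith normal form yields diagonal entries (1,1,1).

Reading off H_k = ker ∂_k / im ∂_{k+1}:

  H_1: rank ker ∂_1 − rank ∂_2 = (4 − 3) − 0 = 1, and there is no ∂_2, so H_1 ≅ Z.

H_1 ≅ Z.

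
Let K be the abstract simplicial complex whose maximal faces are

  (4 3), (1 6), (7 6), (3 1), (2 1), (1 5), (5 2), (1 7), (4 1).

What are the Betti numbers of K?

b_0 = 1, b_1 = 3.

Take the total order 1 < 2 < 3 < 4 < 5 < 6 < 7 on the vertex set. Then K (dimension 1) consists of the simplices:

  0-simplices (7): [1], [2], [3], [4], [5], [6], [7]
  1-simplices (9): [1,2], [1,3], [1,4], [1,5], [1,6], [1,7], [2,5], [3,4], [6,7]

Hence C_0 ≅ Z^7, C_1 ≅ Z^9.

The boundary map ∂_1: C_1 → C_0 maps an edge to its endpoints' difference, ∂[p,q] = q − p. For instance
  ∂[6,7] = [7] − [6].
The resulting 7×9 matrix has rank 6, and its Smith normal form has invariant factors (1,1,1,1,1,1).

From H_k ≅ ker(∂_k) / im(∂_{k+1}) we obtain:

  H_0: rank C_0 − rank ∂_1 = 7 − 6 = 1, and the invariant factors of ∂_1 are all 1, so H_0 ≅ Z.
  H_1: rank ker ∂_1 − rank ∂_2 = (9 − 6) − 0 = 3, and there is no ∂_2, so H_1 ≅ Z^3.

Hence the Betti numbers are b_0 = 1, b_1 = 3.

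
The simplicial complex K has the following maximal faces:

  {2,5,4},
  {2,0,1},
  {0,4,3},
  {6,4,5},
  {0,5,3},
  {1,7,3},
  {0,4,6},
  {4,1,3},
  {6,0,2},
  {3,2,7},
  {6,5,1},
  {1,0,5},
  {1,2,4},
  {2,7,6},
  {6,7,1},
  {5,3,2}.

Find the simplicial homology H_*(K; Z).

H_0 ≅ Z,  H_1 ≅ Z^2,  H_2 ≅ Z.

We work with the vertex ordering 0 < 1 < 2 < 3 < 4 < 5 < 6 < 7. The simplices of K, each written with vertices in increasing order, are:

  0-simplices (8): [0], [1], [2], [3], [4], [5], [6], [7]
  1-simplices (24): (24 of them)
  2-simplices (16): [0,1,2], [0,1,5], [0,2,6], [0,3,4], [0,3,5], [0,4,6], [1,2,4], [1,3,4], [1,3,7], [1,5,6], [1,6,7], [2,3,5], [2,3,7], [2,4,5], [2,6,7], [4,5,6]

giving chain groups C_0 ≅ Z^8, C_1 ≅ Z^24, C_2 ≅ Z^16.

The boundary map ∂_1: C_1 → C_0 sends each edge [p,q] (with p < q) to q − p.
As a 8×24 matrix over Z this has rank 7, with invariant factors (1,1,1,1,1,1,1).

∂_2: C_2 → C_1 acts by ∂[p,q,r] = [q,r] − [p,r] + [p,q]. For instance
  ∂[0,1,5] = [1,5] − [0,5] + [0,1],
  ∂[0,4,6] = [4,6] − [0,6] + [0,4].
This gives a 24×16 integer matrix of rank 15; reducing to Smith normal form yields diagonal entries (1,1,1,1,1,1,1,1,1,1,1,1,1,1,1).

Computing H_k = (kernel of ∂_k) / (image of ∂_{k+1}):

  H_0: rank C_0 − rank ∂_1 = 8 − 7 = 1, and the invariant factors of ∂_1 are all 1, so H_0 ≅ Z.
  H_1: rank ker ∂_1 − rank ∂_2 = (24 − 7) − 15 = 2, and the invariant factors of ∂_2 are all 1, so H_1 ≅ Z^2.
  H_2: rank ker ∂_2 − rank ∂_3 = (16 − 15) − 0 = 1, and there is no ∂_3, so H_2 ≅ Z.

As a check, the Euler characteristic is 8 − 24 + 16 = 0, which agrees with 1 − 2 + 1 = 0.
(K is a triangulation of the torus T^2.)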